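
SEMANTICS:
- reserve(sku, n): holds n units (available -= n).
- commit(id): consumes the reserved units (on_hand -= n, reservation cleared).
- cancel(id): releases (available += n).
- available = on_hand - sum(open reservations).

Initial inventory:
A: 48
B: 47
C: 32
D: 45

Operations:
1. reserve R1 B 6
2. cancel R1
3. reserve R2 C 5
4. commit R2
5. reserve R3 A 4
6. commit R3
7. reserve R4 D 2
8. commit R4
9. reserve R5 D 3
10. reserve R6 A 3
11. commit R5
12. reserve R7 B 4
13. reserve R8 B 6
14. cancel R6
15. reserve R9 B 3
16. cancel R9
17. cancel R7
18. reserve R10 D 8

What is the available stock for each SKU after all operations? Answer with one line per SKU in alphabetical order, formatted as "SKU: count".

Answer: A: 44
B: 41
C: 27
D: 32

Derivation:
Step 1: reserve R1 B 6 -> on_hand[A=48 B=47 C=32 D=45] avail[A=48 B=41 C=32 D=45] open={R1}
Step 2: cancel R1 -> on_hand[A=48 B=47 C=32 D=45] avail[A=48 B=47 C=32 D=45] open={}
Step 3: reserve R2 C 5 -> on_hand[A=48 B=47 C=32 D=45] avail[A=48 B=47 C=27 D=45] open={R2}
Step 4: commit R2 -> on_hand[A=48 B=47 C=27 D=45] avail[A=48 B=47 C=27 D=45] open={}
Step 5: reserve R3 A 4 -> on_hand[A=48 B=47 C=27 D=45] avail[A=44 B=47 C=27 D=45] open={R3}
Step 6: commit R3 -> on_hand[A=44 B=47 C=27 D=45] avail[A=44 B=47 C=27 D=45] open={}
Step 7: reserve R4 D 2 -> on_hand[A=44 B=47 C=27 D=45] avail[A=44 B=47 C=27 D=43] open={R4}
Step 8: commit R4 -> on_hand[A=44 B=47 C=27 D=43] avail[A=44 B=47 C=27 D=43] open={}
Step 9: reserve R5 D 3 -> on_hand[A=44 B=47 C=27 D=43] avail[A=44 B=47 C=27 D=40] open={R5}
Step 10: reserve R6 A 3 -> on_hand[A=44 B=47 C=27 D=43] avail[A=41 B=47 C=27 D=40] open={R5,R6}
Step 11: commit R5 -> on_hand[A=44 B=47 C=27 D=40] avail[A=41 B=47 C=27 D=40] open={R6}
Step 12: reserve R7 B 4 -> on_hand[A=44 B=47 C=27 D=40] avail[A=41 B=43 C=27 D=40] open={R6,R7}
Step 13: reserve R8 B 6 -> on_hand[A=44 B=47 C=27 D=40] avail[A=41 B=37 C=27 D=40] open={R6,R7,R8}
Step 14: cancel R6 -> on_hand[A=44 B=47 C=27 D=40] avail[A=44 B=37 C=27 D=40] open={R7,R8}
Step 15: reserve R9 B 3 -> on_hand[A=44 B=47 C=27 D=40] avail[A=44 B=34 C=27 D=40] open={R7,R8,R9}
Step 16: cancel R9 -> on_hand[A=44 B=47 C=27 D=40] avail[A=44 B=37 C=27 D=40] open={R7,R8}
Step 17: cancel R7 -> on_hand[A=44 B=47 C=27 D=40] avail[A=44 B=41 C=27 D=40] open={R8}
Step 18: reserve R10 D 8 -> on_hand[A=44 B=47 C=27 D=40] avail[A=44 B=41 C=27 D=32] open={R10,R8}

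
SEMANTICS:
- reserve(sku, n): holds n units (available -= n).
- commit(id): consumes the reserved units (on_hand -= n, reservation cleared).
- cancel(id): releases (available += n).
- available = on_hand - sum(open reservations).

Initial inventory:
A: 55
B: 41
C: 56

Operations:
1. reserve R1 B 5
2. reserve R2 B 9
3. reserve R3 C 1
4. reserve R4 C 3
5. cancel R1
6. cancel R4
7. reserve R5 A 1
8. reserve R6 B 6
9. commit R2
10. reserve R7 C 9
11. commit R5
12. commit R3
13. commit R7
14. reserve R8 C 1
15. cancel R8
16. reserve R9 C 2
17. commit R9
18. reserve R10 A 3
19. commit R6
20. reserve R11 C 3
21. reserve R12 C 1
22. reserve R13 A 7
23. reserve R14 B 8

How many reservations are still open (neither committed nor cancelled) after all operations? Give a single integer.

Answer: 5

Derivation:
Step 1: reserve R1 B 5 -> on_hand[A=55 B=41 C=56] avail[A=55 B=36 C=56] open={R1}
Step 2: reserve R2 B 9 -> on_hand[A=55 B=41 C=56] avail[A=55 B=27 C=56] open={R1,R2}
Step 3: reserve R3 C 1 -> on_hand[A=55 B=41 C=56] avail[A=55 B=27 C=55] open={R1,R2,R3}
Step 4: reserve R4 C 3 -> on_hand[A=55 B=41 C=56] avail[A=55 B=27 C=52] open={R1,R2,R3,R4}
Step 5: cancel R1 -> on_hand[A=55 B=41 C=56] avail[A=55 B=32 C=52] open={R2,R3,R4}
Step 6: cancel R4 -> on_hand[A=55 B=41 C=56] avail[A=55 B=32 C=55] open={R2,R3}
Step 7: reserve R5 A 1 -> on_hand[A=55 B=41 C=56] avail[A=54 B=32 C=55] open={R2,R3,R5}
Step 8: reserve R6 B 6 -> on_hand[A=55 B=41 C=56] avail[A=54 B=26 C=55] open={R2,R3,R5,R6}
Step 9: commit R2 -> on_hand[A=55 B=32 C=56] avail[A=54 B=26 C=55] open={R3,R5,R6}
Step 10: reserve R7 C 9 -> on_hand[A=55 B=32 C=56] avail[A=54 B=26 C=46] open={R3,R5,R6,R7}
Step 11: commit R5 -> on_hand[A=54 B=32 C=56] avail[A=54 B=26 C=46] open={R3,R6,R7}
Step 12: commit R3 -> on_hand[A=54 B=32 C=55] avail[A=54 B=26 C=46] open={R6,R7}
Step 13: commit R7 -> on_hand[A=54 B=32 C=46] avail[A=54 B=26 C=46] open={R6}
Step 14: reserve R8 C 1 -> on_hand[A=54 B=32 C=46] avail[A=54 B=26 C=45] open={R6,R8}
Step 15: cancel R8 -> on_hand[A=54 B=32 C=46] avail[A=54 B=26 C=46] open={R6}
Step 16: reserve R9 C 2 -> on_hand[A=54 B=32 C=46] avail[A=54 B=26 C=44] open={R6,R9}
Step 17: commit R9 -> on_hand[A=54 B=32 C=44] avail[A=54 B=26 C=44] open={R6}
Step 18: reserve R10 A 3 -> on_hand[A=54 B=32 C=44] avail[A=51 B=26 C=44] open={R10,R6}
Step 19: commit R6 -> on_hand[A=54 B=26 C=44] avail[A=51 B=26 C=44] open={R10}
Step 20: reserve R11 C 3 -> on_hand[A=54 B=26 C=44] avail[A=51 B=26 C=41] open={R10,R11}
Step 21: reserve R12 C 1 -> on_hand[A=54 B=26 C=44] avail[A=51 B=26 C=40] open={R10,R11,R12}
Step 22: reserve R13 A 7 -> on_hand[A=54 B=26 C=44] avail[A=44 B=26 C=40] open={R10,R11,R12,R13}
Step 23: reserve R14 B 8 -> on_hand[A=54 B=26 C=44] avail[A=44 B=18 C=40] open={R10,R11,R12,R13,R14}
Open reservations: ['R10', 'R11', 'R12', 'R13', 'R14'] -> 5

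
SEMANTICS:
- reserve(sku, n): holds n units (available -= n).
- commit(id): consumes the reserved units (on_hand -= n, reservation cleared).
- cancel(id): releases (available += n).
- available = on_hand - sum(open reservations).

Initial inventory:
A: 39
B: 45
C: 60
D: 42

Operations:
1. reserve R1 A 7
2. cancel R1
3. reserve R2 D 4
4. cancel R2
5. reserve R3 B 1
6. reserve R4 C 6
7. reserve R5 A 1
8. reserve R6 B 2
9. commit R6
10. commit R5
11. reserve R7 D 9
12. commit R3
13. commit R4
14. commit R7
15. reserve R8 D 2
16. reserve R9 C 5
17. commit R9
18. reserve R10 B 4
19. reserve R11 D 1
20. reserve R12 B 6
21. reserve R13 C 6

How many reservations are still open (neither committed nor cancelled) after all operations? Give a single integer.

Step 1: reserve R1 A 7 -> on_hand[A=39 B=45 C=60 D=42] avail[A=32 B=45 C=60 D=42] open={R1}
Step 2: cancel R1 -> on_hand[A=39 B=45 C=60 D=42] avail[A=39 B=45 C=60 D=42] open={}
Step 3: reserve R2 D 4 -> on_hand[A=39 B=45 C=60 D=42] avail[A=39 B=45 C=60 D=38] open={R2}
Step 4: cancel R2 -> on_hand[A=39 B=45 C=60 D=42] avail[A=39 B=45 C=60 D=42] open={}
Step 5: reserve R3 B 1 -> on_hand[A=39 B=45 C=60 D=42] avail[A=39 B=44 C=60 D=42] open={R3}
Step 6: reserve R4 C 6 -> on_hand[A=39 B=45 C=60 D=42] avail[A=39 B=44 C=54 D=42] open={R3,R4}
Step 7: reserve R5 A 1 -> on_hand[A=39 B=45 C=60 D=42] avail[A=38 B=44 C=54 D=42] open={R3,R4,R5}
Step 8: reserve R6 B 2 -> on_hand[A=39 B=45 C=60 D=42] avail[A=38 B=42 C=54 D=42] open={R3,R4,R5,R6}
Step 9: commit R6 -> on_hand[A=39 B=43 C=60 D=42] avail[A=38 B=42 C=54 D=42] open={R3,R4,R5}
Step 10: commit R5 -> on_hand[A=38 B=43 C=60 D=42] avail[A=38 B=42 C=54 D=42] open={R3,R4}
Step 11: reserve R7 D 9 -> on_hand[A=38 B=43 C=60 D=42] avail[A=38 B=42 C=54 D=33] open={R3,R4,R7}
Step 12: commit R3 -> on_hand[A=38 B=42 C=60 D=42] avail[A=38 B=42 C=54 D=33] open={R4,R7}
Step 13: commit R4 -> on_hand[A=38 B=42 C=54 D=42] avail[A=38 B=42 C=54 D=33] open={R7}
Step 14: commit R7 -> on_hand[A=38 B=42 C=54 D=33] avail[A=38 B=42 C=54 D=33] open={}
Step 15: reserve R8 D 2 -> on_hand[A=38 B=42 C=54 D=33] avail[A=38 B=42 C=54 D=31] open={R8}
Step 16: reserve R9 C 5 -> on_hand[A=38 B=42 C=54 D=33] avail[A=38 B=42 C=49 D=31] open={R8,R9}
Step 17: commit R9 -> on_hand[A=38 B=42 C=49 D=33] avail[A=38 B=42 C=49 D=31] open={R8}
Step 18: reserve R10 B 4 -> on_hand[A=38 B=42 C=49 D=33] avail[A=38 B=38 C=49 D=31] open={R10,R8}
Step 19: reserve R11 D 1 -> on_hand[A=38 B=42 C=49 D=33] avail[A=38 B=38 C=49 D=30] open={R10,R11,R8}
Step 20: reserve R12 B 6 -> on_hand[A=38 B=42 C=49 D=33] avail[A=38 B=32 C=49 D=30] open={R10,R11,R12,R8}
Step 21: reserve R13 C 6 -> on_hand[A=38 B=42 C=49 D=33] avail[A=38 B=32 C=43 D=30] open={R10,R11,R12,R13,R8}
Open reservations: ['R10', 'R11', 'R12', 'R13', 'R8'] -> 5

Answer: 5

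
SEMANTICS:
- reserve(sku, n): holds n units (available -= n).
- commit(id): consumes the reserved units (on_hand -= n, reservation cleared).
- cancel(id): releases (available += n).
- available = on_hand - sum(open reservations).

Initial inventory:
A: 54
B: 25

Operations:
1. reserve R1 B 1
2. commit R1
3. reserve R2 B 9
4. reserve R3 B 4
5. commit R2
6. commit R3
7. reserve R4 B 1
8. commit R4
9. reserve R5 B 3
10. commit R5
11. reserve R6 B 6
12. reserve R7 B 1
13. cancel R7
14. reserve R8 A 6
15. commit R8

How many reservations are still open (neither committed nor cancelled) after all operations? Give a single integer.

Answer: 1

Derivation:
Step 1: reserve R1 B 1 -> on_hand[A=54 B=25] avail[A=54 B=24] open={R1}
Step 2: commit R1 -> on_hand[A=54 B=24] avail[A=54 B=24] open={}
Step 3: reserve R2 B 9 -> on_hand[A=54 B=24] avail[A=54 B=15] open={R2}
Step 4: reserve R3 B 4 -> on_hand[A=54 B=24] avail[A=54 B=11] open={R2,R3}
Step 5: commit R2 -> on_hand[A=54 B=15] avail[A=54 B=11] open={R3}
Step 6: commit R3 -> on_hand[A=54 B=11] avail[A=54 B=11] open={}
Step 7: reserve R4 B 1 -> on_hand[A=54 B=11] avail[A=54 B=10] open={R4}
Step 8: commit R4 -> on_hand[A=54 B=10] avail[A=54 B=10] open={}
Step 9: reserve R5 B 3 -> on_hand[A=54 B=10] avail[A=54 B=7] open={R5}
Step 10: commit R5 -> on_hand[A=54 B=7] avail[A=54 B=7] open={}
Step 11: reserve R6 B 6 -> on_hand[A=54 B=7] avail[A=54 B=1] open={R6}
Step 12: reserve R7 B 1 -> on_hand[A=54 B=7] avail[A=54 B=0] open={R6,R7}
Step 13: cancel R7 -> on_hand[A=54 B=7] avail[A=54 B=1] open={R6}
Step 14: reserve R8 A 6 -> on_hand[A=54 B=7] avail[A=48 B=1] open={R6,R8}
Step 15: commit R8 -> on_hand[A=48 B=7] avail[A=48 B=1] open={R6}
Open reservations: ['R6'] -> 1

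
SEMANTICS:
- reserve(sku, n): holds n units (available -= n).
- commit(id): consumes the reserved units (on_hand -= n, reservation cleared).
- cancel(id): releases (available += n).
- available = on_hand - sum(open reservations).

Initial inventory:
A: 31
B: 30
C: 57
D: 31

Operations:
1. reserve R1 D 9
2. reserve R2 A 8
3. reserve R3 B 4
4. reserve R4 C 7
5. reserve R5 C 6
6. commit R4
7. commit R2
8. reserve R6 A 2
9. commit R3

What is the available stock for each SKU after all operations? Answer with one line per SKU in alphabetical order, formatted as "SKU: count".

Step 1: reserve R1 D 9 -> on_hand[A=31 B=30 C=57 D=31] avail[A=31 B=30 C=57 D=22] open={R1}
Step 2: reserve R2 A 8 -> on_hand[A=31 B=30 C=57 D=31] avail[A=23 B=30 C=57 D=22] open={R1,R2}
Step 3: reserve R3 B 4 -> on_hand[A=31 B=30 C=57 D=31] avail[A=23 B=26 C=57 D=22] open={R1,R2,R3}
Step 4: reserve R4 C 7 -> on_hand[A=31 B=30 C=57 D=31] avail[A=23 B=26 C=50 D=22] open={R1,R2,R3,R4}
Step 5: reserve R5 C 6 -> on_hand[A=31 B=30 C=57 D=31] avail[A=23 B=26 C=44 D=22] open={R1,R2,R3,R4,R5}
Step 6: commit R4 -> on_hand[A=31 B=30 C=50 D=31] avail[A=23 B=26 C=44 D=22] open={R1,R2,R3,R5}
Step 7: commit R2 -> on_hand[A=23 B=30 C=50 D=31] avail[A=23 B=26 C=44 D=22] open={R1,R3,R5}
Step 8: reserve R6 A 2 -> on_hand[A=23 B=30 C=50 D=31] avail[A=21 B=26 C=44 D=22] open={R1,R3,R5,R6}
Step 9: commit R3 -> on_hand[A=23 B=26 C=50 D=31] avail[A=21 B=26 C=44 D=22] open={R1,R5,R6}

Answer: A: 21
B: 26
C: 44
D: 22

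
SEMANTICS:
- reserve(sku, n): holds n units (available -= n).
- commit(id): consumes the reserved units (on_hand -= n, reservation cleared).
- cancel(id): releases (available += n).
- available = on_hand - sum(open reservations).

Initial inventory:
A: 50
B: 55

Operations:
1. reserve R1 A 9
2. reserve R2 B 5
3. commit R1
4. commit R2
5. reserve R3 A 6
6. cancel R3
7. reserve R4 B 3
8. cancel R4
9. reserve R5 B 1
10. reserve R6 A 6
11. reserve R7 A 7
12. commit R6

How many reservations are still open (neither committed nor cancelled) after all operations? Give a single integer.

Answer: 2

Derivation:
Step 1: reserve R1 A 9 -> on_hand[A=50 B=55] avail[A=41 B=55] open={R1}
Step 2: reserve R2 B 5 -> on_hand[A=50 B=55] avail[A=41 B=50] open={R1,R2}
Step 3: commit R1 -> on_hand[A=41 B=55] avail[A=41 B=50] open={R2}
Step 4: commit R2 -> on_hand[A=41 B=50] avail[A=41 B=50] open={}
Step 5: reserve R3 A 6 -> on_hand[A=41 B=50] avail[A=35 B=50] open={R3}
Step 6: cancel R3 -> on_hand[A=41 B=50] avail[A=41 B=50] open={}
Step 7: reserve R4 B 3 -> on_hand[A=41 B=50] avail[A=41 B=47] open={R4}
Step 8: cancel R4 -> on_hand[A=41 B=50] avail[A=41 B=50] open={}
Step 9: reserve R5 B 1 -> on_hand[A=41 B=50] avail[A=41 B=49] open={R5}
Step 10: reserve R6 A 6 -> on_hand[A=41 B=50] avail[A=35 B=49] open={R5,R6}
Step 11: reserve R7 A 7 -> on_hand[A=41 B=50] avail[A=28 B=49] open={R5,R6,R7}
Step 12: commit R6 -> on_hand[A=35 B=50] avail[A=28 B=49] open={R5,R7}
Open reservations: ['R5', 'R7'] -> 2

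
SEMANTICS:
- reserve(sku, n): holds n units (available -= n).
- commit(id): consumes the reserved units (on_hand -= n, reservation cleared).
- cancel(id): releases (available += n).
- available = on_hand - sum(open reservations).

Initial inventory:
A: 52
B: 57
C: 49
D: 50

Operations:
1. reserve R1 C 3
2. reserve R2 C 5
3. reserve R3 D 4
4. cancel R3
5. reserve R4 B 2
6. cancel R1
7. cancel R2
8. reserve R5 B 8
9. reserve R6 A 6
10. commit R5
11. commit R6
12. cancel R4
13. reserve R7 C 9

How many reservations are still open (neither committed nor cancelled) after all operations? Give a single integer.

Step 1: reserve R1 C 3 -> on_hand[A=52 B=57 C=49 D=50] avail[A=52 B=57 C=46 D=50] open={R1}
Step 2: reserve R2 C 5 -> on_hand[A=52 B=57 C=49 D=50] avail[A=52 B=57 C=41 D=50] open={R1,R2}
Step 3: reserve R3 D 4 -> on_hand[A=52 B=57 C=49 D=50] avail[A=52 B=57 C=41 D=46] open={R1,R2,R3}
Step 4: cancel R3 -> on_hand[A=52 B=57 C=49 D=50] avail[A=52 B=57 C=41 D=50] open={R1,R2}
Step 5: reserve R4 B 2 -> on_hand[A=52 B=57 C=49 D=50] avail[A=52 B=55 C=41 D=50] open={R1,R2,R4}
Step 6: cancel R1 -> on_hand[A=52 B=57 C=49 D=50] avail[A=52 B=55 C=44 D=50] open={R2,R4}
Step 7: cancel R2 -> on_hand[A=52 B=57 C=49 D=50] avail[A=52 B=55 C=49 D=50] open={R4}
Step 8: reserve R5 B 8 -> on_hand[A=52 B=57 C=49 D=50] avail[A=52 B=47 C=49 D=50] open={R4,R5}
Step 9: reserve R6 A 6 -> on_hand[A=52 B=57 C=49 D=50] avail[A=46 B=47 C=49 D=50] open={R4,R5,R6}
Step 10: commit R5 -> on_hand[A=52 B=49 C=49 D=50] avail[A=46 B=47 C=49 D=50] open={R4,R6}
Step 11: commit R6 -> on_hand[A=46 B=49 C=49 D=50] avail[A=46 B=47 C=49 D=50] open={R4}
Step 12: cancel R4 -> on_hand[A=46 B=49 C=49 D=50] avail[A=46 B=49 C=49 D=50] open={}
Step 13: reserve R7 C 9 -> on_hand[A=46 B=49 C=49 D=50] avail[A=46 B=49 C=40 D=50] open={R7}
Open reservations: ['R7'] -> 1

Answer: 1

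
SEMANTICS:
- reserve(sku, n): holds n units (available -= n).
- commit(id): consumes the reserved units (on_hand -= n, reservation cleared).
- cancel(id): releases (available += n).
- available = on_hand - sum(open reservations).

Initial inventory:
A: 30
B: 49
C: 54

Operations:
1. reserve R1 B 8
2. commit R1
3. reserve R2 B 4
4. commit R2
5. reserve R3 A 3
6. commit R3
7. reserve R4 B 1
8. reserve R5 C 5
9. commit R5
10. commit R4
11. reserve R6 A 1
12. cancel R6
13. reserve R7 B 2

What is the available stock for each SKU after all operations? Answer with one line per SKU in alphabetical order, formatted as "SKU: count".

Step 1: reserve R1 B 8 -> on_hand[A=30 B=49 C=54] avail[A=30 B=41 C=54] open={R1}
Step 2: commit R1 -> on_hand[A=30 B=41 C=54] avail[A=30 B=41 C=54] open={}
Step 3: reserve R2 B 4 -> on_hand[A=30 B=41 C=54] avail[A=30 B=37 C=54] open={R2}
Step 4: commit R2 -> on_hand[A=30 B=37 C=54] avail[A=30 B=37 C=54] open={}
Step 5: reserve R3 A 3 -> on_hand[A=30 B=37 C=54] avail[A=27 B=37 C=54] open={R3}
Step 6: commit R3 -> on_hand[A=27 B=37 C=54] avail[A=27 B=37 C=54] open={}
Step 7: reserve R4 B 1 -> on_hand[A=27 B=37 C=54] avail[A=27 B=36 C=54] open={R4}
Step 8: reserve R5 C 5 -> on_hand[A=27 B=37 C=54] avail[A=27 B=36 C=49] open={R4,R5}
Step 9: commit R5 -> on_hand[A=27 B=37 C=49] avail[A=27 B=36 C=49] open={R4}
Step 10: commit R4 -> on_hand[A=27 B=36 C=49] avail[A=27 B=36 C=49] open={}
Step 11: reserve R6 A 1 -> on_hand[A=27 B=36 C=49] avail[A=26 B=36 C=49] open={R6}
Step 12: cancel R6 -> on_hand[A=27 B=36 C=49] avail[A=27 B=36 C=49] open={}
Step 13: reserve R7 B 2 -> on_hand[A=27 B=36 C=49] avail[A=27 B=34 C=49] open={R7}

Answer: A: 27
B: 34
C: 49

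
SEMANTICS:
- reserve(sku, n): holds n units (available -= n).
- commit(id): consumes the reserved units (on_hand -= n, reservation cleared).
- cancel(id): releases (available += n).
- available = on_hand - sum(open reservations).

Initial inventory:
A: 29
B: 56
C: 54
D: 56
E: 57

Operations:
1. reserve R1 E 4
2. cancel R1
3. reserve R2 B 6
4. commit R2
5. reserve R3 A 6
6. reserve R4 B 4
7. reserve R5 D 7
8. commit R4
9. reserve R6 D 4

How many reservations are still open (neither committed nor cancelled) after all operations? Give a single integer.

Step 1: reserve R1 E 4 -> on_hand[A=29 B=56 C=54 D=56 E=57] avail[A=29 B=56 C=54 D=56 E=53] open={R1}
Step 2: cancel R1 -> on_hand[A=29 B=56 C=54 D=56 E=57] avail[A=29 B=56 C=54 D=56 E=57] open={}
Step 3: reserve R2 B 6 -> on_hand[A=29 B=56 C=54 D=56 E=57] avail[A=29 B=50 C=54 D=56 E=57] open={R2}
Step 4: commit R2 -> on_hand[A=29 B=50 C=54 D=56 E=57] avail[A=29 B=50 C=54 D=56 E=57] open={}
Step 5: reserve R3 A 6 -> on_hand[A=29 B=50 C=54 D=56 E=57] avail[A=23 B=50 C=54 D=56 E=57] open={R3}
Step 6: reserve R4 B 4 -> on_hand[A=29 B=50 C=54 D=56 E=57] avail[A=23 B=46 C=54 D=56 E=57] open={R3,R4}
Step 7: reserve R5 D 7 -> on_hand[A=29 B=50 C=54 D=56 E=57] avail[A=23 B=46 C=54 D=49 E=57] open={R3,R4,R5}
Step 8: commit R4 -> on_hand[A=29 B=46 C=54 D=56 E=57] avail[A=23 B=46 C=54 D=49 E=57] open={R3,R5}
Step 9: reserve R6 D 4 -> on_hand[A=29 B=46 C=54 D=56 E=57] avail[A=23 B=46 C=54 D=45 E=57] open={R3,R5,R6}
Open reservations: ['R3', 'R5', 'R6'] -> 3

Answer: 3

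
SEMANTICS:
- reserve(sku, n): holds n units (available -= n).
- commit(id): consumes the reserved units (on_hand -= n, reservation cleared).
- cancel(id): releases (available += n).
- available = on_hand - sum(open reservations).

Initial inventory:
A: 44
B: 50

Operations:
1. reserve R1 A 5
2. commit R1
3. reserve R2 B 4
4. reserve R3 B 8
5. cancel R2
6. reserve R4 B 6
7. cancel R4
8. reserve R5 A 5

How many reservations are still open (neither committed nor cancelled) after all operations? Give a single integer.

Answer: 2

Derivation:
Step 1: reserve R1 A 5 -> on_hand[A=44 B=50] avail[A=39 B=50] open={R1}
Step 2: commit R1 -> on_hand[A=39 B=50] avail[A=39 B=50] open={}
Step 3: reserve R2 B 4 -> on_hand[A=39 B=50] avail[A=39 B=46] open={R2}
Step 4: reserve R3 B 8 -> on_hand[A=39 B=50] avail[A=39 B=38] open={R2,R3}
Step 5: cancel R2 -> on_hand[A=39 B=50] avail[A=39 B=42] open={R3}
Step 6: reserve R4 B 6 -> on_hand[A=39 B=50] avail[A=39 B=36] open={R3,R4}
Step 7: cancel R4 -> on_hand[A=39 B=50] avail[A=39 B=42] open={R3}
Step 8: reserve R5 A 5 -> on_hand[A=39 B=50] avail[A=34 B=42] open={R3,R5}
Open reservations: ['R3', 'R5'] -> 2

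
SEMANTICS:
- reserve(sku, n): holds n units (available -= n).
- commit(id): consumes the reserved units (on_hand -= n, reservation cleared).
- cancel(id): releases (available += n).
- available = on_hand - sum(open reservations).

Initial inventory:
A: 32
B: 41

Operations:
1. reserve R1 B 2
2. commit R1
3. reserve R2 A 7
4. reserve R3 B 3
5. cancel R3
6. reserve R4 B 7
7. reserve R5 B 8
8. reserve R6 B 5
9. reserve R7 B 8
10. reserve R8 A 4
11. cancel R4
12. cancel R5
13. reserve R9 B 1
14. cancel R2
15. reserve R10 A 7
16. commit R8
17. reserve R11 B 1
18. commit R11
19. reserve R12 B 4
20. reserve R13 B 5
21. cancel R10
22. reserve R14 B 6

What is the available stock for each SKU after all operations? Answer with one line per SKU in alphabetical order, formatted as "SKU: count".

Step 1: reserve R1 B 2 -> on_hand[A=32 B=41] avail[A=32 B=39] open={R1}
Step 2: commit R1 -> on_hand[A=32 B=39] avail[A=32 B=39] open={}
Step 3: reserve R2 A 7 -> on_hand[A=32 B=39] avail[A=25 B=39] open={R2}
Step 4: reserve R3 B 3 -> on_hand[A=32 B=39] avail[A=25 B=36] open={R2,R3}
Step 5: cancel R3 -> on_hand[A=32 B=39] avail[A=25 B=39] open={R2}
Step 6: reserve R4 B 7 -> on_hand[A=32 B=39] avail[A=25 B=32] open={R2,R4}
Step 7: reserve R5 B 8 -> on_hand[A=32 B=39] avail[A=25 B=24] open={R2,R4,R5}
Step 8: reserve R6 B 5 -> on_hand[A=32 B=39] avail[A=25 B=19] open={R2,R4,R5,R6}
Step 9: reserve R7 B 8 -> on_hand[A=32 B=39] avail[A=25 B=11] open={R2,R4,R5,R6,R7}
Step 10: reserve R8 A 4 -> on_hand[A=32 B=39] avail[A=21 B=11] open={R2,R4,R5,R6,R7,R8}
Step 11: cancel R4 -> on_hand[A=32 B=39] avail[A=21 B=18] open={R2,R5,R6,R7,R8}
Step 12: cancel R5 -> on_hand[A=32 B=39] avail[A=21 B=26] open={R2,R6,R7,R8}
Step 13: reserve R9 B 1 -> on_hand[A=32 B=39] avail[A=21 B=25] open={R2,R6,R7,R8,R9}
Step 14: cancel R2 -> on_hand[A=32 B=39] avail[A=28 B=25] open={R6,R7,R8,R9}
Step 15: reserve R10 A 7 -> on_hand[A=32 B=39] avail[A=21 B=25] open={R10,R6,R7,R8,R9}
Step 16: commit R8 -> on_hand[A=28 B=39] avail[A=21 B=25] open={R10,R6,R7,R9}
Step 17: reserve R11 B 1 -> on_hand[A=28 B=39] avail[A=21 B=24] open={R10,R11,R6,R7,R9}
Step 18: commit R11 -> on_hand[A=28 B=38] avail[A=21 B=24] open={R10,R6,R7,R9}
Step 19: reserve R12 B 4 -> on_hand[A=28 B=38] avail[A=21 B=20] open={R10,R12,R6,R7,R9}
Step 20: reserve R13 B 5 -> on_hand[A=28 B=38] avail[A=21 B=15] open={R10,R12,R13,R6,R7,R9}
Step 21: cancel R10 -> on_hand[A=28 B=38] avail[A=28 B=15] open={R12,R13,R6,R7,R9}
Step 22: reserve R14 B 6 -> on_hand[A=28 B=38] avail[A=28 B=9] open={R12,R13,R14,R6,R7,R9}

Answer: A: 28
B: 9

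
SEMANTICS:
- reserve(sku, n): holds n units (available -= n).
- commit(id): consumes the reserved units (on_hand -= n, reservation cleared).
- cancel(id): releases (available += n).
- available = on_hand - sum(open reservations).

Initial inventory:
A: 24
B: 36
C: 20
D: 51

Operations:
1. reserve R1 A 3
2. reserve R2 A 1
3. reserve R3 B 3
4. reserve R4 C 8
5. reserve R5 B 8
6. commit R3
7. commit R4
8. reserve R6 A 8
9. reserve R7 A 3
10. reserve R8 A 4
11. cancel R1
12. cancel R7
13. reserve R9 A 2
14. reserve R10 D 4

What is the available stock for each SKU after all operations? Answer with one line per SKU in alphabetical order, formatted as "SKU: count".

Answer: A: 9
B: 25
C: 12
D: 47

Derivation:
Step 1: reserve R1 A 3 -> on_hand[A=24 B=36 C=20 D=51] avail[A=21 B=36 C=20 D=51] open={R1}
Step 2: reserve R2 A 1 -> on_hand[A=24 B=36 C=20 D=51] avail[A=20 B=36 C=20 D=51] open={R1,R2}
Step 3: reserve R3 B 3 -> on_hand[A=24 B=36 C=20 D=51] avail[A=20 B=33 C=20 D=51] open={R1,R2,R3}
Step 4: reserve R4 C 8 -> on_hand[A=24 B=36 C=20 D=51] avail[A=20 B=33 C=12 D=51] open={R1,R2,R3,R4}
Step 5: reserve R5 B 8 -> on_hand[A=24 B=36 C=20 D=51] avail[A=20 B=25 C=12 D=51] open={R1,R2,R3,R4,R5}
Step 6: commit R3 -> on_hand[A=24 B=33 C=20 D=51] avail[A=20 B=25 C=12 D=51] open={R1,R2,R4,R5}
Step 7: commit R4 -> on_hand[A=24 B=33 C=12 D=51] avail[A=20 B=25 C=12 D=51] open={R1,R2,R5}
Step 8: reserve R6 A 8 -> on_hand[A=24 B=33 C=12 D=51] avail[A=12 B=25 C=12 D=51] open={R1,R2,R5,R6}
Step 9: reserve R7 A 3 -> on_hand[A=24 B=33 C=12 D=51] avail[A=9 B=25 C=12 D=51] open={R1,R2,R5,R6,R7}
Step 10: reserve R8 A 4 -> on_hand[A=24 B=33 C=12 D=51] avail[A=5 B=25 C=12 D=51] open={R1,R2,R5,R6,R7,R8}
Step 11: cancel R1 -> on_hand[A=24 B=33 C=12 D=51] avail[A=8 B=25 C=12 D=51] open={R2,R5,R6,R7,R8}
Step 12: cancel R7 -> on_hand[A=24 B=33 C=12 D=51] avail[A=11 B=25 C=12 D=51] open={R2,R5,R6,R8}
Step 13: reserve R9 A 2 -> on_hand[A=24 B=33 C=12 D=51] avail[A=9 B=25 C=12 D=51] open={R2,R5,R6,R8,R9}
Step 14: reserve R10 D 4 -> on_hand[A=24 B=33 C=12 D=51] avail[A=9 B=25 C=12 D=47] open={R10,R2,R5,R6,R8,R9}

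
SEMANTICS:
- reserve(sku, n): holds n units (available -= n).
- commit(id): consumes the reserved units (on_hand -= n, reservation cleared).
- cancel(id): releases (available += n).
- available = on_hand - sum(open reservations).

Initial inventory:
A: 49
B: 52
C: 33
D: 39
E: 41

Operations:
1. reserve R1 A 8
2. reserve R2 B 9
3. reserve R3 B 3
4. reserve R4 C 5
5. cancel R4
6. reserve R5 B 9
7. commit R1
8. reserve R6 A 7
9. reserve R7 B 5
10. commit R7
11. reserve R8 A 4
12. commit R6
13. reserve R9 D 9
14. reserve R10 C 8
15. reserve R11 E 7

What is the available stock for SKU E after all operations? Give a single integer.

Answer: 34

Derivation:
Step 1: reserve R1 A 8 -> on_hand[A=49 B=52 C=33 D=39 E=41] avail[A=41 B=52 C=33 D=39 E=41] open={R1}
Step 2: reserve R2 B 9 -> on_hand[A=49 B=52 C=33 D=39 E=41] avail[A=41 B=43 C=33 D=39 E=41] open={R1,R2}
Step 3: reserve R3 B 3 -> on_hand[A=49 B=52 C=33 D=39 E=41] avail[A=41 B=40 C=33 D=39 E=41] open={R1,R2,R3}
Step 4: reserve R4 C 5 -> on_hand[A=49 B=52 C=33 D=39 E=41] avail[A=41 B=40 C=28 D=39 E=41] open={R1,R2,R3,R4}
Step 5: cancel R4 -> on_hand[A=49 B=52 C=33 D=39 E=41] avail[A=41 B=40 C=33 D=39 E=41] open={R1,R2,R3}
Step 6: reserve R5 B 9 -> on_hand[A=49 B=52 C=33 D=39 E=41] avail[A=41 B=31 C=33 D=39 E=41] open={R1,R2,R3,R5}
Step 7: commit R1 -> on_hand[A=41 B=52 C=33 D=39 E=41] avail[A=41 B=31 C=33 D=39 E=41] open={R2,R3,R5}
Step 8: reserve R6 A 7 -> on_hand[A=41 B=52 C=33 D=39 E=41] avail[A=34 B=31 C=33 D=39 E=41] open={R2,R3,R5,R6}
Step 9: reserve R7 B 5 -> on_hand[A=41 B=52 C=33 D=39 E=41] avail[A=34 B=26 C=33 D=39 E=41] open={R2,R3,R5,R6,R7}
Step 10: commit R7 -> on_hand[A=41 B=47 C=33 D=39 E=41] avail[A=34 B=26 C=33 D=39 E=41] open={R2,R3,R5,R6}
Step 11: reserve R8 A 4 -> on_hand[A=41 B=47 C=33 D=39 E=41] avail[A=30 B=26 C=33 D=39 E=41] open={R2,R3,R5,R6,R8}
Step 12: commit R6 -> on_hand[A=34 B=47 C=33 D=39 E=41] avail[A=30 B=26 C=33 D=39 E=41] open={R2,R3,R5,R8}
Step 13: reserve R9 D 9 -> on_hand[A=34 B=47 C=33 D=39 E=41] avail[A=30 B=26 C=33 D=30 E=41] open={R2,R3,R5,R8,R9}
Step 14: reserve R10 C 8 -> on_hand[A=34 B=47 C=33 D=39 E=41] avail[A=30 B=26 C=25 D=30 E=41] open={R10,R2,R3,R5,R8,R9}
Step 15: reserve R11 E 7 -> on_hand[A=34 B=47 C=33 D=39 E=41] avail[A=30 B=26 C=25 D=30 E=34] open={R10,R11,R2,R3,R5,R8,R9}
Final available[E] = 34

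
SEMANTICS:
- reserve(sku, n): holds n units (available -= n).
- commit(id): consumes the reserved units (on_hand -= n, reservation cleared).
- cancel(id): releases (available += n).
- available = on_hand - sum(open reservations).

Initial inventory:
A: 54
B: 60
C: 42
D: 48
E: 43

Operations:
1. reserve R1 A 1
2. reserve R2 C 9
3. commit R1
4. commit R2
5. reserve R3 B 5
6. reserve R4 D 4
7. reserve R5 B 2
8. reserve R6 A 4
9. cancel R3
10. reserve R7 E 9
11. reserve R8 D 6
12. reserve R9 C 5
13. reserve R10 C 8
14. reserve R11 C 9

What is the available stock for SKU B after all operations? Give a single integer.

Answer: 58

Derivation:
Step 1: reserve R1 A 1 -> on_hand[A=54 B=60 C=42 D=48 E=43] avail[A=53 B=60 C=42 D=48 E=43] open={R1}
Step 2: reserve R2 C 9 -> on_hand[A=54 B=60 C=42 D=48 E=43] avail[A=53 B=60 C=33 D=48 E=43] open={R1,R2}
Step 3: commit R1 -> on_hand[A=53 B=60 C=42 D=48 E=43] avail[A=53 B=60 C=33 D=48 E=43] open={R2}
Step 4: commit R2 -> on_hand[A=53 B=60 C=33 D=48 E=43] avail[A=53 B=60 C=33 D=48 E=43] open={}
Step 5: reserve R3 B 5 -> on_hand[A=53 B=60 C=33 D=48 E=43] avail[A=53 B=55 C=33 D=48 E=43] open={R3}
Step 6: reserve R4 D 4 -> on_hand[A=53 B=60 C=33 D=48 E=43] avail[A=53 B=55 C=33 D=44 E=43] open={R3,R4}
Step 7: reserve R5 B 2 -> on_hand[A=53 B=60 C=33 D=48 E=43] avail[A=53 B=53 C=33 D=44 E=43] open={R3,R4,R5}
Step 8: reserve R6 A 4 -> on_hand[A=53 B=60 C=33 D=48 E=43] avail[A=49 B=53 C=33 D=44 E=43] open={R3,R4,R5,R6}
Step 9: cancel R3 -> on_hand[A=53 B=60 C=33 D=48 E=43] avail[A=49 B=58 C=33 D=44 E=43] open={R4,R5,R6}
Step 10: reserve R7 E 9 -> on_hand[A=53 B=60 C=33 D=48 E=43] avail[A=49 B=58 C=33 D=44 E=34] open={R4,R5,R6,R7}
Step 11: reserve R8 D 6 -> on_hand[A=53 B=60 C=33 D=48 E=43] avail[A=49 B=58 C=33 D=38 E=34] open={R4,R5,R6,R7,R8}
Step 12: reserve R9 C 5 -> on_hand[A=53 B=60 C=33 D=48 E=43] avail[A=49 B=58 C=28 D=38 E=34] open={R4,R5,R6,R7,R8,R9}
Step 13: reserve R10 C 8 -> on_hand[A=53 B=60 C=33 D=48 E=43] avail[A=49 B=58 C=20 D=38 E=34] open={R10,R4,R5,R6,R7,R8,R9}
Step 14: reserve R11 C 9 -> on_hand[A=53 B=60 C=33 D=48 E=43] avail[A=49 B=58 C=11 D=38 E=34] open={R10,R11,R4,R5,R6,R7,R8,R9}
Final available[B] = 58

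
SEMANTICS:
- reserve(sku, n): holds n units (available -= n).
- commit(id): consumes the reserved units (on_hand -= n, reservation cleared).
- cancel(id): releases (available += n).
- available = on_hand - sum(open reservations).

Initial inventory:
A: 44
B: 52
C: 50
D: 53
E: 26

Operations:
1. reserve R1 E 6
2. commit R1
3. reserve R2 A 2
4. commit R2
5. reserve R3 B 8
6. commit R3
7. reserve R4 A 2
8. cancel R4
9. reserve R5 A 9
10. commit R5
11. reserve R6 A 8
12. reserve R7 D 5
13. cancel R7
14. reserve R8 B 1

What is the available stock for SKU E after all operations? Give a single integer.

Answer: 20

Derivation:
Step 1: reserve R1 E 6 -> on_hand[A=44 B=52 C=50 D=53 E=26] avail[A=44 B=52 C=50 D=53 E=20] open={R1}
Step 2: commit R1 -> on_hand[A=44 B=52 C=50 D=53 E=20] avail[A=44 B=52 C=50 D=53 E=20] open={}
Step 3: reserve R2 A 2 -> on_hand[A=44 B=52 C=50 D=53 E=20] avail[A=42 B=52 C=50 D=53 E=20] open={R2}
Step 4: commit R2 -> on_hand[A=42 B=52 C=50 D=53 E=20] avail[A=42 B=52 C=50 D=53 E=20] open={}
Step 5: reserve R3 B 8 -> on_hand[A=42 B=52 C=50 D=53 E=20] avail[A=42 B=44 C=50 D=53 E=20] open={R3}
Step 6: commit R3 -> on_hand[A=42 B=44 C=50 D=53 E=20] avail[A=42 B=44 C=50 D=53 E=20] open={}
Step 7: reserve R4 A 2 -> on_hand[A=42 B=44 C=50 D=53 E=20] avail[A=40 B=44 C=50 D=53 E=20] open={R4}
Step 8: cancel R4 -> on_hand[A=42 B=44 C=50 D=53 E=20] avail[A=42 B=44 C=50 D=53 E=20] open={}
Step 9: reserve R5 A 9 -> on_hand[A=42 B=44 C=50 D=53 E=20] avail[A=33 B=44 C=50 D=53 E=20] open={R5}
Step 10: commit R5 -> on_hand[A=33 B=44 C=50 D=53 E=20] avail[A=33 B=44 C=50 D=53 E=20] open={}
Step 11: reserve R6 A 8 -> on_hand[A=33 B=44 C=50 D=53 E=20] avail[A=25 B=44 C=50 D=53 E=20] open={R6}
Step 12: reserve R7 D 5 -> on_hand[A=33 B=44 C=50 D=53 E=20] avail[A=25 B=44 C=50 D=48 E=20] open={R6,R7}
Step 13: cancel R7 -> on_hand[A=33 B=44 C=50 D=53 E=20] avail[A=25 B=44 C=50 D=53 E=20] open={R6}
Step 14: reserve R8 B 1 -> on_hand[A=33 B=44 C=50 D=53 E=20] avail[A=25 B=43 C=50 D=53 E=20] open={R6,R8}
Final available[E] = 20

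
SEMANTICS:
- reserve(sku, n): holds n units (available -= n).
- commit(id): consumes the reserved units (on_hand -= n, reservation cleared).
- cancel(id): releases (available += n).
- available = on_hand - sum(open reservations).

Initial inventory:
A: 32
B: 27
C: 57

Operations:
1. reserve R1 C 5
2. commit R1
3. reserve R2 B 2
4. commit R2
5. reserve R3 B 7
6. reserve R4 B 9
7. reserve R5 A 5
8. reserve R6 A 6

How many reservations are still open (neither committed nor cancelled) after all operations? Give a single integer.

Answer: 4

Derivation:
Step 1: reserve R1 C 5 -> on_hand[A=32 B=27 C=57] avail[A=32 B=27 C=52] open={R1}
Step 2: commit R1 -> on_hand[A=32 B=27 C=52] avail[A=32 B=27 C=52] open={}
Step 3: reserve R2 B 2 -> on_hand[A=32 B=27 C=52] avail[A=32 B=25 C=52] open={R2}
Step 4: commit R2 -> on_hand[A=32 B=25 C=52] avail[A=32 B=25 C=52] open={}
Step 5: reserve R3 B 7 -> on_hand[A=32 B=25 C=52] avail[A=32 B=18 C=52] open={R3}
Step 6: reserve R4 B 9 -> on_hand[A=32 B=25 C=52] avail[A=32 B=9 C=52] open={R3,R4}
Step 7: reserve R5 A 5 -> on_hand[A=32 B=25 C=52] avail[A=27 B=9 C=52] open={R3,R4,R5}
Step 8: reserve R6 A 6 -> on_hand[A=32 B=25 C=52] avail[A=21 B=9 C=52] open={R3,R4,R5,R6}
Open reservations: ['R3', 'R4', 'R5', 'R6'] -> 4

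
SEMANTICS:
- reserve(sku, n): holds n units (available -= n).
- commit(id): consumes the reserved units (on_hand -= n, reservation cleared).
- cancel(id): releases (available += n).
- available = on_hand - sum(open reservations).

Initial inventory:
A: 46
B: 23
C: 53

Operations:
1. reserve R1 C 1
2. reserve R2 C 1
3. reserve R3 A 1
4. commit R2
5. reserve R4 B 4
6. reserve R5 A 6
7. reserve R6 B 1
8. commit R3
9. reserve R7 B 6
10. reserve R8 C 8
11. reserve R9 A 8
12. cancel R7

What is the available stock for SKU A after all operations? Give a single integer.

Answer: 31

Derivation:
Step 1: reserve R1 C 1 -> on_hand[A=46 B=23 C=53] avail[A=46 B=23 C=52] open={R1}
Step 2: reserve R2 C 1 -> on_hand[A=46 B=23 C=53] avail[A=46 B=23 C=51] open={R1,R2}
Step 3: reserve R3 A 1 -> on_hand[A=46 B=23 C=53] avail[A=45 B=23 C=51] open={R1,R2,R3}
Step 4: commit R2 -> on_hand[A=46 B=23 C=52] avail[A=45 B=23 C=51] open={R1,R3}
Step 5: reserve R4 B 4 -> on_hand[A=46 B=23 C=52] avail[A=45 B=19 C=51] open={R1,R3,R4}
Step 6: reserve R5 A 6 -> on_hand[A=46 B=23 C=52] avail[A=39 B=19 C=51] open={R1,R3,R4,R5}
Step 7: reserve R6 B 1 -> on_hand[A=46 B=23 C=52] avail[A=39 B=18 C=51] open={R1,R3,R4,R5,R6}
Step 8: commit R3 -> on_hand[A=45 B=23 C=52] avail[A=39 B=18 C=51] open={R1,R4,R5,R6}
Step 9: reserve R7 B 6 -> on_hand[A=45 B=23 C=52] avail[A=39 B=12 C=51] open={R1,R4,R5,R6,R7}
Step 10: reserve R8 C 8 -> on_hand[A=45 B=23 C=52] avail[A=39 B=12 C=43] open={R1,R4,R5,R6,R7,R8}
Step 11: reserve R9 A 8 -> on_hand[A=45 B=23 C=52] avail[A=31 B=12 C=43] open={R1,R4,R5,R6,R7,R8,R9}
Step 12: cancel R7 -> on_hand[A=45 B=23 C=52] avail[A=31 B=18 C=43] open={R1,R4,R5,R6,R8,R9}
Final available[A] = 31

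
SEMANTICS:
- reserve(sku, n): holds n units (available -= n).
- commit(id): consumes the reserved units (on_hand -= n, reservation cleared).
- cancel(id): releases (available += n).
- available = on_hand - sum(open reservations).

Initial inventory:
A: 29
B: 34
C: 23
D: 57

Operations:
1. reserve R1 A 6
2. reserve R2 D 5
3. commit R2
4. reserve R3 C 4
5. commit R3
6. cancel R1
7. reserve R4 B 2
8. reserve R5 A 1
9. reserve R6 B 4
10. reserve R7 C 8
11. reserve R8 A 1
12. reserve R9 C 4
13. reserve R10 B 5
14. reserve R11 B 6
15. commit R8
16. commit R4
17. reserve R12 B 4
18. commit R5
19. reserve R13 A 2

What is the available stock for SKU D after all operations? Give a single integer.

Answer: 52

Derivation:
Step 1: reserve R1 A 6 -> on_hand[A=29 B=34 C=23 D=57] avail[A=23 B=34 C=23 D=57] open={R1}
Step 2: reserve R2 D 5 -> on_hand[A=29 B=34 C=23 D=57] avail[A=23 B=34 C=23 D=52] open={R1,R2}
Step 3: commit R2 -> on_hand[A=29 B=34 C=23 D=52] avail[A=23 B=34 C=23 D=52] open={R1}
Step 4: reserve R3 C 4 -> on_hand[A=29 B=34 C=23 D=52] avail[A=23 B=34 C=19 D=52] open={R1,R3}
Step 5: commit R3 -> on_hand[A=29 B=34 C=19 D=52] avail[A=23 B=34 C=19 D=52] open={R1}
Step 6: cancel R1 -> on_hand[A=29 B=34 C=19 D=52] avail[A=29 B=34 C=19 D=52] open={}
Step 7: reserve R4 B 2 -> on_hand[A=29 B=34 C=19 D=52] avail[A=29 B=32 C=19 D=52] open={R4}
Step 8: reserve R5 A 1 -> on_hand[A=29 B=34 C=19 D=52] avail[A=28 B=32 C=19 D=52] open={R4,R5}
Step 9: reserve R6 B 4 -> on_hand[A=29 B=34 C=19 D=52] avail[A=28 B=28 C=19 D=52] open={R4,R5,R6}
Step 10: reserve R7 C 8 -> on_hand[A=29 B=34 C=19 D=52] avail[A=28 B=28 C=11 D=52] open={R4,R5,R6,R7}
Step 11: reserve R8 A 1 -> on_hand[A=29 B=34 C=19 D=52] avail[A=27 B=28 C=11 D=52] open={R4,R5,R6,R7,R8}
Step 12: reserve R9 C 4 -> on_hand[A=29 B=34 C=19 D=52] avail[A=27 B=28 C=7 D=52] open={R4,R5,R6,R7,R8,R9}
Step 13: reserve R10 B 5 -> on_hand[A=29 B=34 C=19 D=52] avail[A=27 B=23 C=7 D=52] open={R10,R4,R5,R6,R7,R8,R9}
Step 14: reserve R11 B 6 -> on_hand[A=29 B=34 C=19 D=52] avail[A=27 B=17 C=7 D=52] open={R10,R11,R4,R5,R6,R7,R8,R9}
Step 15: commit R8 -> on_hand[A=28 B=34 C=19 D=52] avail[A=27 B=17 C=7 D=52] open={R10,R11,R4,R5,R6,R7,R9}
Step 16: commit R4 -> on_hand[A=28 B=32 C=19 D=52] avail[A=27 B=17 C=7 D=52] open={R10,R11,R5,R6,R7,R9}
Step 17: reserve R12 B 4 -> on_hand[A=28 B=32 C=19 D=52] avail[A=27 B=13 C=7 D=52] open={R10,R11,R12,R5,R6,R7,R9}
Step 18: commit R5 -> on_hand[A=27 B=32 C=19 D=52] avail[A=27 B=13 C=7 D=52] open={R10,R11,R12,R6,R7,R9}
Step 19: reserve R13 A 2 -> on_hand[A=27 B=32 C=19 D=52] avail[A=25 B=13 C=7 D=52] open={R10,R11,R12,R13,R6,R7,R9}
Final available[D] = 52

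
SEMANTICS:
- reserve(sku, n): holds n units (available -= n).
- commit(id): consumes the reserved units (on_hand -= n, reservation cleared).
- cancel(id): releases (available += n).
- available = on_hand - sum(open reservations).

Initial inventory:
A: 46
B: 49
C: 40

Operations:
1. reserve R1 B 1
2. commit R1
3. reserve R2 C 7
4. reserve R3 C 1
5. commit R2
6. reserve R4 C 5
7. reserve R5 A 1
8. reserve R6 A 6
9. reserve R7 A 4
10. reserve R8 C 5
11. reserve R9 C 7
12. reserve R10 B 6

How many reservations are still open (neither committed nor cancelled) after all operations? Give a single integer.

Answer: 8

Derivation:
Step 1: reserve R1 B 1 -> on_hand[A=46 B=49 C=40] avail[A=46 B=48 C=40] open={R1}
Step 2: commit R1 -> on_hand[A=46 B=48 C=40] avail[A=46 B=48 C=40] open={}
Step 3: reserve R2 C 7 -> on_hand[A=46 B=48 C=40] avail[A=46 B=48 C=33] open={R2}
Step 4: reserve R3 C 1 -> on_hand[A=46 B=48 C=40] avail[A=46 B=48 C=32] open={R2,R3}
Step 5: commit R2 -> on_hand[A=46 B=48 C=33] avail[A=46 B=48 C=32] open={R3}
Step 6: reserve R4 C 5 -> on_hand[A=46 B=48 C=33] avail[A=46 B=48 C=27] open={R3,R4}
Step 7: reserve R5 A 1 -> on_hand[A=46 B=48 C=33] avail[A=45 B=48 C=27] open={R3,R4,R5}
Step 8: reserve R6 A 6 -> on_hand[A=46 B=48 C=33] avail[A=39 B=48 C=27] open={R3,R4,R5,R6}
Step 9: reserve R7 A 4 -> on_hand[A=46 B=48 C=33] avail[A=35 B=48 C=27] open={R3,R4,R5,R6,R7}
Step 10: reserve R8 C 5 -> on_hand[A=46 B=48 C=33] avail[A=35 B=48 C=22] open={R3,R4,R5,R6,R7,R8}
Step 11: reserve R9 C 7 -> on_hand[A=46 B=48 C=33] avail[A=35 B=48 C=15] open={R3,R4,R5,R6,R7,R8,R9}
Step 12: reserve R10 B 6 -> on_hand[A=46 B=48 C=33] avail[A=35 B=42 C=15] open={R10,R3,R4,R5,R6,R7,R8,R9}
Open reservations: ['R10', 'R3', 'R4', 'R5', 'R6', 'R7', 'R8', 'R9'] -> 8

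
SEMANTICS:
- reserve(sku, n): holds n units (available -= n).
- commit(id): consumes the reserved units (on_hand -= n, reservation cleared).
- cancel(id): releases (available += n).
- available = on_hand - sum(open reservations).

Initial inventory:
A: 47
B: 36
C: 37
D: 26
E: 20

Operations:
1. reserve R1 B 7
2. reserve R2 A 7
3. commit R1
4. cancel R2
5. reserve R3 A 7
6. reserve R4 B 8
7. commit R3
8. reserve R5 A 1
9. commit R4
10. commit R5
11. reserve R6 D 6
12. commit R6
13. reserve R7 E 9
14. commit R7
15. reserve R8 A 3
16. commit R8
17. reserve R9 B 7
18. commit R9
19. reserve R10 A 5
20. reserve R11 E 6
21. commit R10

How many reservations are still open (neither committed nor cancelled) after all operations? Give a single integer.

Step 1: reserve R1 B 7 -> on_hand[A=47 B=36 C=37 D=26 E=20] avail[A=47 B=29 C=37 D=26 E=20] open={R1}
Step 2: reserve R2 A 7 -> on_hand[A=47 B=36 C=37 D=26 E=20] avail[A=40 B=29 C=37 D=26 E=20] open={R1,R2}
Step 3: commit R1 -> on_hand[A=47 B=29 C=37 D=26 E=20] avail[A=40 B=29 C=37 D=26 E=20] open={R2}
Step 4: cancel R2 -> on_hand[A=47 B=29 C=37 D=26 E=20] avail[A=47 B=29 C=37 D=26 E=20] open={}
Step 5: reserve R3 A 7 -> on_hand[A=47 B=29 C=37 D=26 E=20] avail[A=40 B=29 C=37 D=26 E=20] open={R3}
Step 6: reserve R4 B 8 -> on_hand[A=47 B=29 C=37 D=26 E=20] avail[A=40 B=21 C=37 D=26 E=20] open={R3,R4}
Step 7: commit R3 -> on_hand[A=40 B=29 C=37 D=26 E=20] avail[A=40 B=21 C=37 D=26 E=20] open={R4}
Step 8: reserve R5 A 1 -> on_hand[A=40 B=29 C=37 D=26 E=20] avail[A=39 B=21 C=37 D=26 E=20] open={R4,R5}
Step 9: commit R4 -> on_hand[A=40 B=21 C=37 D=26 E=20] avail[A=39 B=21 C=37 D=26 E=20] open={R5}
Step 10: commit R5 -> on_hand[A=39 B=21 C=37 D=26 E=20] avail[A=39 B=21 C=37 D=26 E=20] open={}
Step 11: reserve R6 D 6 -> on_hand[A=39 B=21 C=37 D=26 E=20] avail[A=39 B=21 C=37 D=20 E=20] open={R6}
Step 12: commit R6 -> on_hand[A=39 B=21 C=37 D=20 E=20] avail[A=39 B=21 C=37 D=20 E=20] open={}
Step 13: reserve R7 E 9 -> on_hand[A=39 B=21 C=37 D=20 E=20] avail[A=39 B=21 C=37 D=20 E=11] open={R7}
Step 14: commit R7 -> on_hand[A=39 B=21 C=37 D=20 E=11] avail[A=39 B=21 C=37 D=20 E=11] open={}
Step 15: reserve R8 A 3 -> on_hand[A=39 B=21 C=37 D=20 E=11] avail[A=36 B=21 C=37 D=20 E=11] open={R8}
Step 16: commit R8 -> on_hand[A=36 B=21 C=37 D=20 E=11] avail[A=36 B=21 C=37 D=20 E=11] open={}
Step 17: reserve R9 B 7 -> on_hand[A=36 B=21 C=37 D=20 E=11] avail[A=36 B=14 C=37 D=20 E=11] open={R9}
Step 18: commit R9 -> on_hand[A=36 B=14 C=37 D=20 E=11] avail[A=36 B=14 C=37 D=20 E=11] open={}
Step 19: reserve R10 A 5 -> on_hand[A=36 B=14 C=37 D=20 E=11] avail[A=31 B=14 C=37 D=20 E=11] open={R10}
Step 20: reserve R11 E 6 -> on_hand[A=36 B=14 C=37 D=20 E=11] avail[A=31 B=14 C=37 D=20 E=5] open={R10,R11}
Step 21: commit R10 -> on_hand[A=31 B=14 C=37 D=20 E=11] avail[A=31 B=14 C=37 D=20 E=5] open={R11}
Open reservations: ['R11'] -> 1

Answer: 1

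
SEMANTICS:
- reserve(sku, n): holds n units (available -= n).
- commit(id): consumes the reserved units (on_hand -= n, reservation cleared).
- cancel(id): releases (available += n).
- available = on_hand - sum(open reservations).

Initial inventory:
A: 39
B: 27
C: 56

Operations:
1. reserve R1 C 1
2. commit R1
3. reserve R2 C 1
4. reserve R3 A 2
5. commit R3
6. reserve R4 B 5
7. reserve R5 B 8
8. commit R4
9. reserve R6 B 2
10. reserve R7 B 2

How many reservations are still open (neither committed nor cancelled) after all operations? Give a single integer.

Answer: 4

Derivation:
Step 1: reserve R1 C 1 -> on_hand[A=39 B=27 C=56] avail[A=39 B=27 C=55] open={R1}
Step 2: commit R1 -> on_hand[A=39 B=27 C=55] avail[A=39 B=27 C=55] open={}
Step 3: reserve R2 C 1 -> on_hand[A=39 B=27 C=55] avail[A=39 B=27 C=54] open={R2}
Step 4: reserve R3 A 2 -> on_hand[A=39 B=27 C=55] avail[A=37 B=27 C=54] open={R2,R3}
Step 5: commit R3 -> on_hand[A=37 B=27 C=55] avail[A=37 B=27 C=54] open={R2}
Step 6: reserve R4 B 5 -> on_hand[A=37 B=27 C=55] avail[A=37 B=22 C=54] open={R2,R4}
Step 7: reserve R5 B 8 -> on_hand[A=37 B=27 C=55] avail[A=37 B=14 C=54] open={R2,R4,R5}
Step 8: commit R4 -> on_hand[A=37 B=22 C=55] avail[A=37 B=14 C=54] open={R2,R5}
Step 9: reserve R6 B 2 -> on_hand[A=37 B=22 C=55] avail[A=37 B=12 C=54] open={R2,R5,R6}
Step 10: reserve R7 B 2 -> on_hand[A=37 B=22 C=55] avail[A=37 B=10 C=54] open={R2,R5,R6,R7}
Open reservations: ['R2', 'R5', 'R6', 'R7'] -> 4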